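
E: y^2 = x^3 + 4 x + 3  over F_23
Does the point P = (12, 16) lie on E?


Check whether y^2 = x^3 + 4 x + 3 (mod 23) for (x, y) = (12, 16).
LHS: y^2 = 16^2 mod 23 = 3
RHS: x^3 + 4 x + 3 = 12^3 + 4*12 + 3 mod 23 = 8
LHS != RHS

No, not on the curve


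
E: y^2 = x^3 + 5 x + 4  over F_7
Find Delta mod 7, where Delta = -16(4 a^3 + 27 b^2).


4 a^3 + 27 b^2 = 4*5^3 + 27*4^2 = 500 + 432 = 932
Delta = -16 * (932) = -14912
Delta mod 7 = 5

Delta = 5 (mod 7)


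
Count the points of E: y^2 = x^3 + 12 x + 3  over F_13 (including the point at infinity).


For each x in F_13, count y with y^2 = x^3 + 12 x + 3 mod 13:
  x = 0: RHS = 3, y in [4, 9]  -> 2 point(s)
  x = 1: RHS = 3, y in [4, 9]  -> 2 point(s)
  x = 2: RHS = 9, y in [3, 10]  -> 2 point(s)
  x = 3: RHS = 1, y in [1, 12]  -> 2 point(s)
  x = 7: RHS = 1, y in [1, 12]  -> 2 point(s)
  x = 8: RHS = 0, y in [0]  -> 1 point(s)
  x = 11: RHS = 10, y in [6, 7]  -> 2 point(s)
  x = 12: RHS = 3, y in [4, 9]  -> 2 point(s)
Affine points: 15. Add the point at infinity: total = 16.

#E(F_13) = 16


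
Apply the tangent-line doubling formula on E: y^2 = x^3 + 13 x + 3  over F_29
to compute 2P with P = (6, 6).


Doubling: s = (3 x1^2 + a) / (2 y1)
s = (3*6^2 + 13) / (2*6) mod 29 = 27
x3 = s^2 - 2 x1 mod 29 = 27^2 - 2*6 = 21
y3 = s (x1 - x3) - y1 mod 29 = 27 * (6 - 21) - 6 = 24

2P = (21, 24)


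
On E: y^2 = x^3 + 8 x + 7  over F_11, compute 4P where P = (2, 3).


k = 4 = 100_2 (binary, LSB first: 001)
Double-and-add from P = (2, 3):
  bit 0 = 0: acc unchanged = O
  bit 1 = 0: acc unchanged = O
  bit 2 = 1: acc = O + (9, 7) = (9, 7)

4P = (9, 7)


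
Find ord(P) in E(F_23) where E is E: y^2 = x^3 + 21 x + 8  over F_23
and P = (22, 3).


Compute successive multiples of P until we hit O:
  1P = (22, 3)
  2P = (18, 13)
  3P = (18, 10)
  4P = (22, 20)
  5P = O

ord(P) = 5


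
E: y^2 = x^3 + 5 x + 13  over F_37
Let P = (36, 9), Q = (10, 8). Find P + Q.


P != Q, so use the chord formula.
s = (y2 - y1) / (x2 - x1) = (36) / (11) mod 37 = 10
x3 = s^2 - x1 - x2 mod 37 = 10^2 - 36 - 10 = 17
y3 = s (x1 - x3) - y1 mod 37 = 10 * (36 - 17) - 9 = 33

P + Q = (17, 33)


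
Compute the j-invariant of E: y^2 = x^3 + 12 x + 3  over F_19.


Delta = -16(4 a^3 + 27 b^2) mod 19 = 14
-1728 * (4 a)^3 = -1728 * (4*12)^3 mod 19 = 12
j = 12 * 14^(-1) mod 19 = 9

j = 9 (mod 19)


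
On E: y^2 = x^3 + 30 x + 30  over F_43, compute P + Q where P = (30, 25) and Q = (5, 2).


P != Q, so use the chord formula.
s = (y2 - y1) / (x2 - x1) = (20) / (18) mod 43 = 25
x3 = s^2 - x1 - x2 mod 43 = 25^2 - 30 - 5 = 31
y3 = s (x1 - x3) - y1 mod 43 = 25 * (30 - 31) - 25 = 36

P + Q = (31, 36)


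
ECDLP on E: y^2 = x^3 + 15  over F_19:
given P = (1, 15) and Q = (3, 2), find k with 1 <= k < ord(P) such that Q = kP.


Enumerate multiples of P until we hit Q = (3, 2):
  1P = (1, 15)
  2P = (2, 2)
  3P = (14, 2)
  4P = (5, 8)
  5P = (3, 17)
  6P = (16, 8)
  7P = (11, 15)
  8P = (7, 4)
  9P = (17, 8)
  10P = (17, 11)
  11P = (7, 15)
  12P = (11, 4)
  13P = (16, 11)
  14P = (3, 2)
Match found at i = 14.

k = 14


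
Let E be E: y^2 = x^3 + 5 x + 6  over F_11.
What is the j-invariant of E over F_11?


Delta = -16(4 a^3 + 27 b^2) mod 11 = 10
-1728 * (4 a)^3 = -1728 * (4*5)^3 mod 11 = 8
j = 8 * 10^(-1) mod 11 = 3

j = 3 (mod 11)


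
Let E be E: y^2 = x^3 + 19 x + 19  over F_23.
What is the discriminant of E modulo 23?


4 a^3 + 27 b^2 = 4*19^3 + 27*19^2 = 27436 + 9747 = 37183
Delta = -16 * (37183) = -594928
Delta mod 23 = 13

Delta = 13 (mod 23)


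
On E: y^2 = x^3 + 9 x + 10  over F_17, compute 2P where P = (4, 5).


Doubling: s = (3 x1^2 + a) / (2 y1)
s = (3*4^2 + 9) / (2*5) mod 17 = 4
x3 = s^2 - 2 x1 mod 17 = 4^2 - 2*4 = 8
y3 = s (x1 - x3) - y1 mod 17 = 4 * (4 - 8) - 5 = 13

2P = (8, 13)


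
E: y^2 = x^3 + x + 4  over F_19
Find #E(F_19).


For each x in F_19, count y with y^2 = x^3 + 1 x + 4 mod 19:
  x = 0: RHS = 4, y in [2, 17]  -> 2 point(s)
  x = 1: RHS = 6, y in [5, 14]  -> 2 point(s)
  x = 5: RHS = 1, y in [1, 18]  -> 2 point(s)
  x = 6: RHS = 17, y in [6, 13]  -> 2 point(s)
  x = 8: RHS = 11, y in [7, 12]  -> 2 point(s)
  x = 9: RHS = 1, y in [1, 18]  -> 2 point(s)
  x = 10: RHS = 7, y in [8, 11]  -> 2 point(s)
  x = 11: RHS = 16, y in [4, 15]  -> 2 point(s)
  x = 14: RHS = 7, y in [8, 11]  -> 2 point(s)
Affine points: 18. Add the point at infinity: total = 19.

#E(F_19) = 19


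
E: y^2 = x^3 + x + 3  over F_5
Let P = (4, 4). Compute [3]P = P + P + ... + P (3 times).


k = 3 = 11_2 (binary, LSB first: 11)
Double-and-add from P = (4, 4):
  bit 0 = 1: acc = O + (4, 4) = (4, 4)
  bit 1 = 1: acc = (4, 4) + (1, 0) = (4, 1)

3P = (4, 1)


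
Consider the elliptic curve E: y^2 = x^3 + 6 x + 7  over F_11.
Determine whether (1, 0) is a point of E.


Check whether y^2 = x^3 + 6 x + 7 (mod 11) for (x, y) = (1, 0).
LHS: y^2 = 0^2 mod 11 = 0
RHS: x^3 + 6 x + 7 = 1^3 + 6*1 + 7 mod 11 = 3
LHS != RHS

No, not on the curve


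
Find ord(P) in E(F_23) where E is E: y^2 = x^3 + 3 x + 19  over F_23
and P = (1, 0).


Compute successive multiples of P until we hit O:
  1P = (1, 0)
  2P = O

ord(P) = 2


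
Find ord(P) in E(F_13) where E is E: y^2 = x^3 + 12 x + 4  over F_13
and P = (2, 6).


Compute successive multiples of P until we hit O:
  1P = (2, 6)
  2P = (0, 11)
  3P = (1, 11)
  4P = (9, 3)
  5P = (12, 2)
  6P = (8, 12)
  7P = (4, 5)
  8P = (4, 8)
  ... (continuing to 15P)
  15P = O

ord(P) = 15


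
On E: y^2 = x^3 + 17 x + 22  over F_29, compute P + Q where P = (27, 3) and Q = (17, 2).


P != Q, so use the chord formula.
s = (y2 - y1) / (x2 - x1) = (28) / (19) mod 29 = 3
x3 = s^2 - x1 - x2 mod 29 = 3^2 - 27 - 17 = 23
y3 = s (x1 - x3) - y1 mod 29 = 3 * (27 - 23) - 3 = 9

P + Q = (23, 9)


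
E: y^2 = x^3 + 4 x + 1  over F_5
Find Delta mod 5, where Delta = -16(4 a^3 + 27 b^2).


4 a^3 + 27 b^2 = 4*4^3 + 27*1^2 = 256 + 27 = 283
Delta = -16 * (283) = -4528
Delta mod 5 = 2

Delta = 2 (mod 5)


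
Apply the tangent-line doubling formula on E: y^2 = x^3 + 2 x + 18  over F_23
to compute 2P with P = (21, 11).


Doubling: s = (3 x1^2 + a) / (2 y1)
s = (3*21^2 + 2) / (2*11) mod 23 = 9
x3 = s^2 - 2 x1 mod 23 = 9^2 - 2*21 = 16
y3 = s (x1 - x3) - y1 mod 23 = 9 * (21 - 16) - 11 = 11

2P = (16, 11)


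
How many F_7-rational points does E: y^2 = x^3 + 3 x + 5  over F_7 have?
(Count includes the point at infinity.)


For each x in F_7, count y with y^2 = x^3 + 3 x + 5 mod 7:
  x = 1: RHS = 2, y in [3, 4]  -> 2 point(s)
  x = 4: RHS = 4, y in [2, 5]  -> 2 point(s)
  x = 6: RHS = 1, y in [1, 6]  -> 2 point(s)
Affine points: 6. Add the point at infinity: total = 7.

#E(F_7) = 7


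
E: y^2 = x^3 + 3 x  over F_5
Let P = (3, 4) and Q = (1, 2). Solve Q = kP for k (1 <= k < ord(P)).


Enumerate multiples of P until we hit Q = (1, 2):
  1P = (3, 4)
  2P = (4, 1)
  3P = (2, 3)
  4P = (1, 3)
  5P = (0, 0)
  6P = (1, 2)
Match found at i = 6.

k = 6


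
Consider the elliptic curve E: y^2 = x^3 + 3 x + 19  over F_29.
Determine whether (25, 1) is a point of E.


Check whether y^2 = x^3 + 3 x + 19 (mod 29) for (x, y) = (25, 1).
LHS: y^2 = 1^2 mod 29 = 1
RHS: x^3 + 3 x + 19 = 25^3 + 3*25 + 19 mod 29 = 1
LHS = RHS

Yes, on the curve


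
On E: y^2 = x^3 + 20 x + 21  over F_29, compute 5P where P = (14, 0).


k = 5 = 101_2 (binary, LSB first: 101)
Double-and-add from P = (14, 0):
  bit 0 = 1: acc = O + (14, 0) = (14, 0)
  bit 1 = 0: acc unchanged = (14, 0)
  bit 2 = 1: acc = (14, 0) + O = (14, 0)

5P = (14, 0)


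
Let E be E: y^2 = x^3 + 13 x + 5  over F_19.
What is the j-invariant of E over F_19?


Delta = -16(4 a^3 + 27 b^2) mod 19 = 3
-1728 * (4 a)^3 = -1728 * (4*13)^3 mod 19 = 8
j = 8 * 3^(-1) mod 19 = 9

j = 9 (mod 19)


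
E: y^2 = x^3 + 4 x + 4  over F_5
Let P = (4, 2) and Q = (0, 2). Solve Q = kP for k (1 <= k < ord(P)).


Enumerate multiples of P until we hit Q = (0, 2):
  1P = (4, 2)
  2P = (1, 2)
  3P = (0, 3)
  4P = (2, 0)
  5P = (0, 2)
Match found at i = 5.

k = 5


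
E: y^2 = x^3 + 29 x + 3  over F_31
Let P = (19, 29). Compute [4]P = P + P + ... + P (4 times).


k = 4 = 100_2 (binary, LSB first: 001)
Double-and-add from P = (19, 29):
  bit 0 = 0: acc unchanged = O
  bit 1 = 0: acc unchanged = O
  bit 2 = 1: acc = O + (19, 2) = (19, 2)

4P = (19, 2)


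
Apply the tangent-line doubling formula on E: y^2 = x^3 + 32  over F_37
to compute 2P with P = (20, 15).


Doubling: s = (3 x1^2 + a) / (2 y1)
s = (3*20^2 + 0) / (2*15) mod 37 = 3
x3 = s^2 - 2 x1 mod 37 = 3^2 - 2*20 = 6
y3 = s (x1 - x3) - y1 mod 37 = 3 * (20 - 6) - 15 = 27

2P = (6, 27)


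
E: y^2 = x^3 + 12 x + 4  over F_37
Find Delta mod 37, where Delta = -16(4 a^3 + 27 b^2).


4 a^3 + 27 b^2 = 4*12^3 + 27*4^2 = 6912 + 432 = 7344
Delta = -16 * (7344) = -117504
Delta mod 37 = 8

Delta = 8 (mod 37)


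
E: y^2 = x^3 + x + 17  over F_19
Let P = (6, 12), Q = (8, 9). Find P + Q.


P != Q, so use the chord formula.
s = (y2 - y1) / (x2 - x1) = (16) / (2) mod 19 = 8
x3 = s^2 - x1 - x2 mod 19 = 8^2 - 6 - 8 = 12
y3 = s (x1 - x3) - y1 mod 19 = 8 * (6 - 12) - 12 = 16

P + Q = (12, 16)


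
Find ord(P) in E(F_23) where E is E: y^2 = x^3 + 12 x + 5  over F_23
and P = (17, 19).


Compute successive multiples of P until we hit O:
  1P = (17, 19)
  2P = (7, 15)
  3P = (1, 15)
  4P = (18, 21)
  5P = (15, 8)
  6P = (4, 18)
  7P = (5, 12)
  8P = (13, 14)
  ... (continuing to 19P)
  19P = O

ord(P) = 19


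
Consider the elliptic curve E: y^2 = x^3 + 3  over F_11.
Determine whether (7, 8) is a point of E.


Check whether y^2 = x^3 + 0 x + 3 (mod 11) for (x, y) = (7, 8).
LHS: y^2 = 8^2 mod 11 = 9
RHS: x^3 + 0 x + 3 = 7^3 + 0*7 + 3 mod 11 = 5
LHS != RHS

No, not on the curve


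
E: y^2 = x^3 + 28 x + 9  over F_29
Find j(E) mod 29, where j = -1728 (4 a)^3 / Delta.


Delta = -16(4 a^3 + 27 b^2) mod 29 = 17
-1728 * (4 a)^3 = -1728 * (4*28)^3 mod 29 = 15
j = 15 * 17^(-1) mod 29 = 6

j = 6 (mod 29)


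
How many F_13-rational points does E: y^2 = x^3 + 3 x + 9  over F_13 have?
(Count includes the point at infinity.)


For each x in F_13, count y with y^2 = x^3 + 3 x + 9 mod 13:
  x = 0: RHS = 9, y in [3, 10]  -> 2 point(s)
  x = 1: RHS = 0, y in [0]  -> 1 point(s)
  x = 2: RHS = 10, y in [6, 7]  -> 2 point(s)
  x = 6: RHS = 9, y in [3, 10]  -> 2 point(s)
  x = 7: RHS = 9, y in [3, 10]  -> 2 point(s)
  x = 8: RHS = 12, y in [5, 8]  -> 2 point(s)
  x = 10: RHS = 12, y in [5, 8]  -> 2 point(s)
Affine points: 13. Add the point at infinity: total = 14.

#E(F_13) = 14


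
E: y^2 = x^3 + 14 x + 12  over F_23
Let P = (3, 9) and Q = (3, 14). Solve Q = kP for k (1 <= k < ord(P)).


Enumerate multiples of P until we hit Q = (3, 14):
  1P = (3, 9)
  2P = (18, 22)
  3P = (5, 0)
  4P = (18, 1)
  5P = (3, 14)
Match found at i = 5.

k = 5


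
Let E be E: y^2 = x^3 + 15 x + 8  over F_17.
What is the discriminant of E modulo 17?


4 a^3 + 27 b^2 = 4*15^3 + 27*8^2 = 13500 + 1728 = 15228
Delta = -16 * (15228) = -243648
Delta mod 17 = 13

Delta = 13 (mod 17)


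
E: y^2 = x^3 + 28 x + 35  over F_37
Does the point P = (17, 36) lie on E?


Check whether y^2 = x^3 + 28 x + 35 (mod 37) for (x, y) = (17, 36).
LHS: y^2 = 36^2 mod 37 = 1
RHS: x^3 + 28 x + 35 = 17^3 + 28*17 + 35 mod 37 = 22
LHS != RHS

No, not on the curve


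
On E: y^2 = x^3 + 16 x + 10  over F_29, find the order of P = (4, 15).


Compute successive multiples of P until we hit O:
  1P = (4, 15)
  2P = (28, 15)
  3P = (26, 14)
  4P = (15, 0)
  5P = (26, 15)
  6P = (28, 14)
  7P = (4, 14)
  8P = O

ord(P) = 8


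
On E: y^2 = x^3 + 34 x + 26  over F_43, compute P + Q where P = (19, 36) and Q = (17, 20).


P != Q, so use the chord formula.
s = (y2 - y1) / (x2 - x1) = (27) / (41) mod 43 = 8
x3 = s^2 - x1 - x2 mod 43 = 8^2 - 19 - 17 = 28
y3 = s (x1 - x3) - y1 mod 43 = 8 * (19 - 28) - 36 = 21

P + Q = (28, 21)


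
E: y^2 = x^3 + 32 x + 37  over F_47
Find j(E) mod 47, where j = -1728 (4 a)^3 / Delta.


Delta = -16(4 a^3 + 27 b^2) mod 47 = 28
-1728 * (4 a)^3 = -1728 * (4*32)^3 mod 47 = 38
j = 38 * 28^(-1) mod 47 = 45

j = 45 (mod 47)


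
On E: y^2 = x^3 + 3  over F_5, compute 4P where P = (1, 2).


k = 4 = 100_2 (binary, LSB first: 001)
Double-and-add from P = (1, 2):
  bit 0 = 0: acc unchanged = O
  bit 1 = 0: acc unchanged = O
  bit 2 = 1: acc = O + (2, 4) = (2, 4)

4P = (2, 4)


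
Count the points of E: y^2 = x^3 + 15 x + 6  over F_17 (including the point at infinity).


For each x in F_17, count y with y^2 = x^3 + 15 x + 6 mod 17:
  x = 5: RHS = 2, y in [6, 11]  -> 2 point(s)
  x = 8: RHS = 9, y in [3, 14]  -> 2 point(s)
  x = 10: RHS = 0, y in [0]  -> 1 point(s)
  x = 13: RHS = 1, y in [1, 16]  -> 2 point(s)
  x = 14: RHS = 2, y in [6, 11]  -> 2 point(s)
  x = 15: RHS = 2, y in [6, 11]  -> 2 point(s)
Affine points: 11. Add the point at infinity: total = 12.

#E(F_17) = 12


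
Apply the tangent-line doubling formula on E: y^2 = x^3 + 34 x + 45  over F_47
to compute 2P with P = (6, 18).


Doubling: s = (3 x1^2 + a) / (2 y1)
s = (3*6^2 + 34) / (2*18) mod 47 = 17
x3 = s^2 - 2 x1 mod 47 = 17^2 - 2*6 = 42
y3 = s (x1 - x3) - y1 mod 47 = 17 * (6 - 42) - 18 = 28

2P = (42, 28)


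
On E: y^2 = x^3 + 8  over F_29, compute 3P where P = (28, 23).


k = 3 = 11_2 (binary, LSB first: 11)
Double-and-add from P = (28, 23):
  bit 0 = 1: acc = O + (28, 23) = (28, 23)
  bit 1 = 1: acc = (28, 23) + (22, 19) = (2, 4)

3P = (2, 4)


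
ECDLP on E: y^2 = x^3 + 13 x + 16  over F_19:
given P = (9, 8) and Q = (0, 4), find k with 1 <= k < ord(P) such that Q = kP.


Enumerate multiples of P until we hit Q = (0, 4):
  1P = (9, 8)
  2P = (10, 14)
  3P = (17, 1)
  4P = (0, 15)
  5P = (16, 8)
  6P = (13, 11)
  7P = (13, 8)
  8P = (16, 11)
  9P = (0, 4)
Match found at i = 9.

k = 9


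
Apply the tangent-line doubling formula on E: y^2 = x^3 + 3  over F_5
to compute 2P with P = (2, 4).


Doubling: s = (3 x1^2 + a) / (2 y1)
s = (3*2^2 + 0) / (2*4) mod 5 = 4
x3 = s^2 - 2 x1 mod 5 = 4^2 - 2*2 = 2
y3 = s (x1 - x3) - y1 mod 5 = 4 * (2 - 2) - 4 = 1

2P = (2, 1)


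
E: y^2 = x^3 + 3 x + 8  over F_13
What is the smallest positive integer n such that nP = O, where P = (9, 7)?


Compute successive multiples of P until we hit O:
  1P = (9, 7)
  2P = (9, 6)
  3P = O

ord(P) = 3


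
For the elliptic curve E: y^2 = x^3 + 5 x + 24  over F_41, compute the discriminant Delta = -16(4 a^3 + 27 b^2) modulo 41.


4 a^3 + 27 b^2 = 4*5^3 + 27*24^2 = 500 + 15552 = 16052
Delta = -16 * (16052) = -256832
Delta mod 41 = 33

Delta = 33 (mod 41)


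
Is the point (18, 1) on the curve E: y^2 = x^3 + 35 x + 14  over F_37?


Check whether y^2 = x^3 + 35 x + 14 (mod 37) for (x, y) = (18, 1).
LHS: y^2 = 1^2 mod 37 = 1
RHS: x^3 + 35 x + 14 = 18^3 + 35*18 + 14 mod 37 = 1
LHS = RHS

Yes, on the curve


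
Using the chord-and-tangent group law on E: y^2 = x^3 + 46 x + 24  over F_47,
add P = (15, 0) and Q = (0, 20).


P != Q, so use the chord formula.
s = (y2 - y1) / (x2 - x1) = (20) / (32) mod 47 = 30
x3 = s^2 - x1 - x2 mod 47 = 30^2 - 15 - 0 = 39
y3 = s (x1 - x3) - y1 mod 47 = 30 * (15 - 39) - 0 = 32

P + Q = (39, 32)


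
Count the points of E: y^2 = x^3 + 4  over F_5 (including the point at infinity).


For each x in F_5, count y with y^2 = x^3 + 0 x + 4 mod 5:
  x = 0: RHS = 4, y in [2, 3]  -> 2 point(s)
  x = 1: RHS = 0, y in [0]  -> 1 point(s)
  x = 3: RHS = 1, y in [1, 4]  -> 2 point(s)
Affine points: 5. Add the point at infinity: total = 6.

#E(F_5) = 6


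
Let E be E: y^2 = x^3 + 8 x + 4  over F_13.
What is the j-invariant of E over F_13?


Delta = -16(4 a^3 + 27 b^2) mod 13 = 9
-1728 * (4 a)^3 = -1728 * (4*8)^3 mod 13 = 8
j = 8 * 9^(-1) mod 13 = 11

j = 11 (mod 13)


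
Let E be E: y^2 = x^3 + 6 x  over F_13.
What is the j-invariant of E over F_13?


Delta = -16(4 a^3 + 27 b^2) mod 13 = 8
-1728 * (4 a)^3 = -1728 * (4*6)^3 mod 13 = 5
j = 5 * 8^(-1) mod 13 = 12

j = 12 (mod 13)


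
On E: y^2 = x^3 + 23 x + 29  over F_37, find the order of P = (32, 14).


Compute successive multiples of P until we hit O:
  1P = (32, 14)
  2P = (13, 34)
  3P = (1, 4)
  4P = (15, 7)
  5P = (20, 4)
  6P = (34, 9)
  7P = (5, 11)
  8P = (16, 33)
  ... (continuing to 20P)
  20P = O

ord(P) = 20


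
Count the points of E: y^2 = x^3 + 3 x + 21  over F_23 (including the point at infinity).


For each x in F_23, count y with y^2 = x^3 + 3 x + 21 mod 23:
  x = 1: RHS = 2, y in [5, 18]  -> 2 point(s)
  x = 2: RHS = 12, y in [9, 14]  -> 2 point(s)
  x = 5: RHS = 0, y in [0]  -> 1 point(s)
  x = 6: RHS = 2, y in [5, 18]  -> 2 point(s)
  x = 9: RHS = 18, y in [8, 15]  -> 2 point(s)
  x = 10: RHS = 16, y in [4, 19]  -> 2 point(s)
  x = 13: RHS = 3, y in [7, 16]  -> 2 point(s)
  x = 14: RHS = 1, y in [1, 22]  -> 2 point(s)
  x = 16: RHS = 2, y in [5, 18]  -> 2 point(s)
  x = 20: RHS = 8, y in [10, 13]  -> 2 point(s)
Affine points: 19. Add the point at infinity: total = 20.

#E(F_23) = 20


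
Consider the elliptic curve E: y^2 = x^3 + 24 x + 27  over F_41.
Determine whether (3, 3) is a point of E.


Check whether y^2 = x^3 + 24 x + 27 (mod 41) for (x, y) = (3, 3).
LHS: y^2 = 3^2 mod 41 = 9
RHS: x^3 + 24 x + 27 = 3^3 + 24*3 + 27 mod 41 = 3
LHS != RHS

No, not on the curve


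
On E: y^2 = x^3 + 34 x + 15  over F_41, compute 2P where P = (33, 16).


Doubling: s = (3 x1^2 + a) / (2 y1)
s = (3*33^2 + 34) / (2*16) mod 41 = 25
x3 = s^2 - 2 x1 mod 41 = 25^2 - 2*33 = 26
y3 = s (x1 - x3) - y1 mod 41 = 25 * (33 - 26) - 16 = 36

2P = (26, 36)


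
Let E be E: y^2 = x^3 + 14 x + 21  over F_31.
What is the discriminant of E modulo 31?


4 a^3 + 27 b^2 = 4*14^3 + 27*21^2 = 10976 + 11907 = 22883
Delta = -16 * (22883) = -366128
Delta mod 31 = 13

Delta = 13 (mod 31)


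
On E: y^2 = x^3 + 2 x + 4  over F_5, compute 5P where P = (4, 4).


k = 5 = 101_2 (binary, LSB first: 101)
Double-and-add from P = (4, 4):
  bit 0 = 1: acc = O + (4, 4) = (4, 4)
  bit 1 = 0: acc unchanged = (4, 4)
  bit 2 = 1: acc = (4, 4) + (0, 3) = (2, 4)

5P = (2, 4)


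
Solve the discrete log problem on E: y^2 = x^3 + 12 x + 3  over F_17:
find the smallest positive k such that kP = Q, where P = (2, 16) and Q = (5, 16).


Enumerate multiples of P until we hit Q = (5, 16):
  1P = (2, 16)
  2P = (4, 8)
  3P = (10, 16)
  4P = (5, 1)
  5P = (1, 13)
  6P = (6, 6)
  7P = (11, 15)
  8P = (8, 13)
  9P = (3, 10)
  10P = (14, 5)
  11P = (14, 12)
  12P = (3, 7)
  13P = (8, 4)
  14P = (11, 2)
  15P = (6, 11)
  16P = (1, 4)
  17P = (5, 16)
Match found at i = 17.

k = 17


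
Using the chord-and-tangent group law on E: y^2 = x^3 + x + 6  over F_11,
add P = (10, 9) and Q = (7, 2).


P != Q, so use the chord formula.
s = (y2 - y1) / (x2 - x1) = (4) / (8) mod 11 = 6
x3 = s^2 - x1 - x2 mod 11 = 6^2 - 10 - 7 = 8
y3 = s (x1 - x3) - y1 mod 11 = 6 * (10 - 8) - 9 = 3

P + Q = (8, 3)


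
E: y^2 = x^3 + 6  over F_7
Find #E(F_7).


For each x in F_7, count y with y^2 = x^3 + 0 x + 6 mod 7:
  x = 1: RHS = 0, y in [0]  -> 1 point(s)
  x = 2: RHS = 0, y in [0]  -> 1 point(s)
  x = 4: RHS = 0, y in [0]  -> 1 point(s)
Affine points: 3. Add the point at infinity: total = 4.

#E(F_7) = 4


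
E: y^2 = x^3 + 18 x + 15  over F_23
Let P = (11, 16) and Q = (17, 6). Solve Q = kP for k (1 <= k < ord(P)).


Enumerate multiples of P until we hit Q = (17, 6):
  1P = (11, 16)
  2P = (17, 6)
Match found at i = 2.

k = 2


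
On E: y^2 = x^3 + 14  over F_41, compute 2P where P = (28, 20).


Doubling: s = (3 x1^2 + a) / (2 y1)
s = (3*28^2 + 0) / (2*20) mod 41 = 26
x3 = s^2 - 2 x1 mod 41 = 26^2 - 2*28 = 5
y3 = s (x1 - x3) - y1 mod 41 = 26 * (28 - 5) - 20 = 4

2P = (5, 4)


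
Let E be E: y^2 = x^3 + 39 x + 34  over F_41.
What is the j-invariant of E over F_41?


Delta = -16(4 a^3 + 27 b^2) mod 41 = 8
-1728 * (4 a)^3 = -1728 * (4*39)^3 mod 41 = 38
j = 38 * 8^(-1) mod 41 = 15

j = 15 (mod 41)


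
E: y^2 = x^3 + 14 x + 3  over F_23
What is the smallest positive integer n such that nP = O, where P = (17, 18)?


Compute successive multiples of P until we hit O:
  1P = (17, 18)
  2P = (21, 17)
  3P = (21, 6)
  4P = (17, 5)
  5P = O

ord(P) = 5


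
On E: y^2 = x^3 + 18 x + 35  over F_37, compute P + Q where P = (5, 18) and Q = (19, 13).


P != Q, so use the chord formula.
s = (y2 - y1) / (x2 - x1) = (32) / (14) mod 37 = 34
x3 = s^2 - x1 - x2 mod 37 = 34^2 - 5 - 19 = 22
y3 = s (x1 - x3) - y1 mod 37 = 34 * (5 - 22) - 18 = 33

P + Q = (22, 33)


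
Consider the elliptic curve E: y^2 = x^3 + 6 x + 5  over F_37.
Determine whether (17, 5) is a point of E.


Check whether y^2 = x^3 + 6 x + 5 (mod 37) for (x, y) = (17, 5).
LHS: y^2 = 5^2 mod 37 = 25
RHS: x^3 + 6 x + 5 = 17^3 + 6*17 + 5 mod 37 = 25
LHS = RHS

Yes, on the curve


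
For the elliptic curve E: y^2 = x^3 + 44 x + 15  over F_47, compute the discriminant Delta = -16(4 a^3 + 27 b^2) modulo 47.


4 a^3 + 27 b^2 = 4*44^3 + 27*15^2 = 340736 + 6075 = 346811
Delta = -16 * (346811) = -5548976
Delta mod 47 = 32

Delta = 32 (mod 47)


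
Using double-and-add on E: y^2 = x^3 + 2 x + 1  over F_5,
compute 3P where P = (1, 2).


k = 3 = 11_2 (binary, LSB first: 11)
Double-and-add from P = (1, 2):
  bit 0 = 1: acc = O + (1, 2) = (1, 2)
  bit 1 = 1: acc = (1, 2) + (3, 3) = (0, 1)

3P = (0, 1)


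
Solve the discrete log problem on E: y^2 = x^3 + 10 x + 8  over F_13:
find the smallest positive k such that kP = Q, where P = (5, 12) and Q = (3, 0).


Enumerate multiples of P until we hit Q = (3, 0):
  1P = (5, 12)
  2P = (12, 6)
  3P = (10, 9)
  4P = (2, 7)
  5P = (3, 0)
Match found at i = 5.

k = 5


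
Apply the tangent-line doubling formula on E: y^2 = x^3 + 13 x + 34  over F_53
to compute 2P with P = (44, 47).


Doubling: s = (3 x1^2 + a) / (2 y1)
s = (3*44^2 + 13) / (2*47) mod 53 = 14
x3 = s^2 - 2 x1 mod 53 = 14^2 - 2*44 = 2
y3 = s (x1 - x3) - y1 mod 53 = 14 * (44 - 2) - 47 = 11

2P = (2, 11)


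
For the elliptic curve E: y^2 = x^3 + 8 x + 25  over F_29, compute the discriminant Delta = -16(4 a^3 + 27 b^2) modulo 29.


4 a^3 + 27 b^2 = 4*8^3 + 27*25^2 = 2048 + 16875 = 18923
Delta = -16 * (18923) = -302768
Delta mod 29 = 21

Delta = 21 (mod 29)


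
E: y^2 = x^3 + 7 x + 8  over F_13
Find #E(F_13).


For each x in F_13, count y with y^2 = x^3 + 7 x + 8 mod 13:
  x = 1: RHS = 3, y in [4, 9]  -> 2 point(s)
  x = 2: RHS = 4, y in [2, 11]  -> 2 point(s)
  x = 3: RHS = 4, y in [2, 11]  -> 2 point(s)
  x = 4: RHS = 9, y in [3, 10]  -> 2 point(s)
  x = 5: RHS = 12, y in [5, 8]  -> 2 point(s)
  x = 7: RHS = 10, y in [6, 7]  -> 2 point(s)
  x = 8: RHS = 4, y in [2, 11]  -> 2 point(s)
  x = 10: RHS = 12, y in [5, 8]  -> 2 point(s)
  x = 11: RHS = 12, y in [5, 8]  -> 2 point(s)
  x = 12: RHS = 0, y in [0]  -> 1 point(s)
Affine points: 19. Add the point at infinity: total = 20.

#E(F_13) = 20


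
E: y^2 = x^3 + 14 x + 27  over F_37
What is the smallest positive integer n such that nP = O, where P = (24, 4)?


Compute successive multiples of P until we hit O:
  1P = (24, 4)
  2P = (14, 9)
  3P = (27, 16)
  4P = (2, 10)
  5P = (23, 26)
  6P = (30, 17)
  7P = (36, 7)
  8P = (21, 6)
  ... (continuing to 30P)
  30P = O

ord(P) = 30


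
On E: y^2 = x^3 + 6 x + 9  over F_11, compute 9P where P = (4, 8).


k = 9 = 1001_2 (binary, LSB first: 1001)
Double-and-add from P = (4, 8):
  bit 0 = 1: acc = O + (4, 8) = (4, 8)
  bit 1 = 0: acc unchanged = (4, 8)
  bit 2 = 0: acc unchanged = (4, 8)
  bit 3 = 1: acc = (4, 8) + (7, 3) = (4, 3)

9P = (4, 3)


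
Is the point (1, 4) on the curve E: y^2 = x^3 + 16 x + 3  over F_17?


Check whether y^2 = x^3 + 16 x + 3 (mod 17) for (x, y) = (1, 4).
LHS: y^2 = 4^2 mod 17 = 16
RHS: x^3 + 16 x + 3 = 1^3 + 16*1 + 3 mod 17 = 3
LHS != RHS

No, not on the curve


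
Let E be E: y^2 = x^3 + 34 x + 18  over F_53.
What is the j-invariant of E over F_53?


Delta = -16(4 a^3 + 27 b^2) mod 53 = 35
-1728 * (4 a)^3 = -1728 * (4*34)^3 mod 53 = 6
j = 6 * 35^(-1) mod 53 = 35

j = 35 (mod 53)


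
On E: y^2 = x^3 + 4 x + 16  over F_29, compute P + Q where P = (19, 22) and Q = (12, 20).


P != Q, so use the chord formula.
s = (y2 - y1) / (x2 - x1) = (27) / (22) mod 29 = 21
x3 = s^2 - x1 - x2 mod 29 = 21^2 - 19 - 12 = 4
y3 = s (x1 - x3) - y1 mod 29 = 21 * (19 - 4) - 22 = 3

P + Q = (4, 3)


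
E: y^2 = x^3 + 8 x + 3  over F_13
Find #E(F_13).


For each x in F_13, count y with y^2 = x^3 + 8 x + 3 mod 13:
  x = 0: RHS = 3, y in [4, 9]  -> 2 point(s)
  x = 1: RHS = 12, y in [5, 8]  -> 2 point(s)
  x = 2: RHS = 1, y in [1, 12]  -> 2 point(s)
  x = 5: RHS = 12, y in [5, 8]  -> 2 point(s)
  x = 7: RHS = 12, y in [5, 8]  -> 2 point(s)
  x = 10: RHS = 4, y in [2, 11]  -> 2 point(s)
Affine points: 12. Add the point at infinity: total = 13.

#E(F_13) = 13


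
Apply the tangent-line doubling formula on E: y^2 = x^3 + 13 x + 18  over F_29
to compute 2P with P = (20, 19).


Doubling: s = (3 x1^2 + a) / (2 y1)
s = (3*20^2 + 13) / (2*19) mod 29 = 22
x3 = s^2 - 2 x1 mod 29 = 22^2 - 2*20 = 9
y3 = s (x1 - x3) - y1 mod 29 = 22 * (20 - 9) - 19 = 20

2P = (9, 20)


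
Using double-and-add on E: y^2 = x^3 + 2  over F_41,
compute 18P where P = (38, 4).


k = 18 = 10010_2 (binary, LSB first: 01001)
Double-and-add from P = (38, 4):
  bit 0 = 0: acc unchanged = O
  bit 1 = 1: acc = O + (27, 28) = (27, 28)
  bit 2 = 0: acc unchanged = (27, 28)
  bit 3 = 0: acc unchanged = (27, 28)
  bit 4 = 1: acc = (27, 28) + (37, 15) = (16, 11)

18P = (16, 11)


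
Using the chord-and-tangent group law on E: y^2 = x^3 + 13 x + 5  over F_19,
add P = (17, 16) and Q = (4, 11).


P != Q, so use the chord formula.
s = (y2 - y1) / (x2 - x1) = (14) / (6) mod 19 = 15
x3 = s^2 - x1 - x2 mod 19 = 15^2 - 17 - 4 = 14
y3 = s (x1 - x3) - y1 mod 19 = 15 * (17 - 14) - 16 = 10

P + Q = (14, 10)


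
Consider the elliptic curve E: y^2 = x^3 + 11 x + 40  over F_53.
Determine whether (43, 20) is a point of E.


Check whether y^2 = x^3 + 11 x + 40 (mod 53) for (x, y) = (43, 20).
LHS: y^2 = 20^2 mod 53 = 29
RHS: x^3 + 11 x + 40 = 43^3 + 11*43 + 40 mod 53 = 43
LHS != RHS

No, not on the curve


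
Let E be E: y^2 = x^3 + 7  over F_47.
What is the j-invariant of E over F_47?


Delta = -16(4 a^3 + 27 b^2) mod 47 = 29
-1728 * (4 a)^3 = -1728 * (4*0)^3 mod 47 = 0
j = 0 * 29^(-1) mod 47 = 0

j = 0 (mod 47)


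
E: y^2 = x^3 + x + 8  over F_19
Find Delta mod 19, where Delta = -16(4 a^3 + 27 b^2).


4 a^3 + 27 b^2 = 4*1^3 + 27*8^2 = 4 + 1728 = 1732
Delta = -16 * (1732) = -27712
Delta mod 19 = 9

Delta = 9 (mod 19)


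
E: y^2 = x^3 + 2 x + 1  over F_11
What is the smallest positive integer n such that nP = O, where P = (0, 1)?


Compute successive multiples of P until we hit O:
  1P = (0, 1)
  2P = (1, 9)
  3P = (8, 1)
  4P = (3, 10)
  5P = (6, 3)
  6P = (10, 3)
  7P = (5, 9)
  8P = (9, 0)
  ... (continuing to 16P)
  16P = O

ord(P) = 16


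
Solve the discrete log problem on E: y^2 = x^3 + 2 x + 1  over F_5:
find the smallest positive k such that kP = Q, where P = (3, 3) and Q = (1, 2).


Enumerate multiples of P until we hit Q = (1, 2):
  1P = (3, 3)
  2P = (0, 4)
  3P = (1, 3)
  4P = (1, 2)
Match found at i = 4.

k = 4


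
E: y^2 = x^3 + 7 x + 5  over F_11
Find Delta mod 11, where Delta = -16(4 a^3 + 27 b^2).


4 a^3 + 27 b^2 = 4*7^3 + 27*5^2 = 1372 + 675 = 2047
Delta = -16 * (2047) = -32752
Delta mod 11 = 6

Delta = 6 (mod 11)


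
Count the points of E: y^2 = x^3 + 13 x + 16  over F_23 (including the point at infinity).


For each x in F_23, count y with y^2 = x^3 + 13 x + 16 mod 23:
  x = 0: RHS = 16, y in [4, 19]  -> 2 point(s)
  x = 2: RHS = 4, y in [2, 21]  -> 2 point(s)
  x = 3: RHS = 13, y in [6, 17]  -> 2 point(s)
  x = 7: RHS = 13, y in [6, 17]  -> 2 point(s)
  x = 11: RHS = 18, y in [8, 15]  -> 2 point(s)
  x = 13: RHS = 13, y in [6, 17]  -> 2 point(s)
  x = 22: RHS = 2, y in [5, 18]  -> 2 point(s)
Affine points: 14. Add the point at infinity: total = 15.

#E(F_23) = 15


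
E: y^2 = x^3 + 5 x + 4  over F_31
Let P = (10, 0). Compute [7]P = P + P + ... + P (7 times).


k = 7 = 111_2 (binary, LSB first: 111)
Double-and-add from P = (10, 0):
  bit 0 = 1: acc = O + (10, 0) = (10, 0)
  bit 1 = 1: acc = (10, 0) + O = (10, 0)
  bit 2 = 1: acc = (10, 0) + O = (10, 0)

7P = (10, 0)


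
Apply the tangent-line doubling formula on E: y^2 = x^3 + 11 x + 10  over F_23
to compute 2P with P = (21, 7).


Doubling: s = (3 x1^2 + a) / (2 y1)
s = (3*21^2 + 11) / (2*7) mod 23 = 0
x3 = s^2 - 2 x1 mod 23 = 0^2 - 2*21 = 4
y3 = s (x1 - x3) - y1 mod 23 = 0 * (21 - 4) - 7 = 16

2P = (4, 16)


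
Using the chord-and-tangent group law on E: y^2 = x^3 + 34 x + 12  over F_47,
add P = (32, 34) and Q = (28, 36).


P != Q, so use the chord formula.
s = (y2 - y1) / (x2 - x1) = (2) / (43) mod 47 = 23
x3 = s^2 - x1 - x2 mod 47 = 23^2 - 32 - 28 = 46
y3 = s (x1 - x3) - y1 mod 47 = 23 * (32 - 46) - 34 = 20

P + Q = (46, 20)


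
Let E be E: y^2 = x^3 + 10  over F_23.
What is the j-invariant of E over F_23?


Delta = -16(4 a^3 + 27 b^2) mod 23 = 17
-1728 * (4 a)^3 = -1728 * (4*0)^3 mod 23 = 0
j = 0 * 17^(-1) mod 23 = 0

j = 0 (mod 23)


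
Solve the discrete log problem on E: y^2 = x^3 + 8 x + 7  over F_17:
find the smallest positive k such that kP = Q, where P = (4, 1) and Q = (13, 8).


Enumerate multiples of P until we hit Q = (13, 8):
  1P = (4, 1)
  2P = (11, 7)
  3P = (1, 4)
  4P = (13, 8)
Match found at i = 4.

k = 4


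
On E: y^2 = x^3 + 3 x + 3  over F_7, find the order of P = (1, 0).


Compute successive multiples of P until we hit O:
  1P = (1, 0)
  2P = O

ord(P) = 2


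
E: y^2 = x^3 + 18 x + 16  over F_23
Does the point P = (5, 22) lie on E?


Check whether y^2 = x^3 + 18 x + 16 (mod 23) for (x, y) = (5, 22).
LHS: y^2 = 22^2 mod 23 = 1
RHS: x^3 + 18 x + 16 = 5^3 + 18*5 + 16 mod 23 = 1
LHS = RHS

Yes, on the curve


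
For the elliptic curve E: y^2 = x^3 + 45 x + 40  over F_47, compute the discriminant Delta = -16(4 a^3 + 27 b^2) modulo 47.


4 a^3 + 27 b^2 = 4*45^3 + 27*40^2 = 364500 + 43200 = 407700
Delta = -16 * (407700) = -6523200
Delta mod 47 = 24

Delta = 24 (mod 47)


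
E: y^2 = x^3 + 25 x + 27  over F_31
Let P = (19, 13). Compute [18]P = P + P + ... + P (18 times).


k = 18 = 10010_2 (binary, LSB first: 01001)
Double-and-add from P = (19, 13):
  bit 0 = 0: acc unchanged = O
  bit 1 = 1: acc = O + (3, 25) = (3, 25)
  bit 2 = 0: acc unchanged = (3, 25)
  bit 3 = 0: acc unchanged = (3, 25)
  bit 4 = 1: acc = (3, 25) + (26, 5) = (16, 20)

18P = (16, 20)


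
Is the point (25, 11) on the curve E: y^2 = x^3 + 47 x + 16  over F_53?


Check whether y^2 = x^3 + 47 x + 16 (mod 53) for (x, y) = (25, 11).
LHS: y^2 = 11^2 mod 53 = 15
RHS: x^3 + 47 x + 16 = 25^3 + 47*25 + 16 mod 53 = 15
LHS = RHS

Yes, on the curve


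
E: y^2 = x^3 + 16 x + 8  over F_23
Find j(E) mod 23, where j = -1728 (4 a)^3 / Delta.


Delta = -16(4 a^3 + 27 b^2) mod 23 = 8
-1728 * (4 a)^3 = -1728 * (4*16)^3 mod 23 = 7
j = 7 * 8^(-1) mod 23 = 21

j = 21 (mod 23)


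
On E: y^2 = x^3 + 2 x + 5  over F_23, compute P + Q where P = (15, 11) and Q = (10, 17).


P != Q, so use the chord formula.
s = (y2 - y1) / (x2 - x1) = (6) / (18) mod 23 = 8
x3 = s^2 - x1 - x2 mod 23 = 8^2 - 15 - 10 = 16
y3 = s (x1 - x3) - y1 mod 23 = 8 * (15 - 16) - 11 = 4

P + Q = (16, 4)


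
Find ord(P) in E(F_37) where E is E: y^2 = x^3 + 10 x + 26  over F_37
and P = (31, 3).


Compute successive multiples of P until we hit O:
  1P = (31, 3)
  2P = (0, 27)
  3P = (22, 33)
  4P = (28, 24)
  5P = (27, 6)
  6P = (5, 33)
  7P = (17, 15)
  8P = (29, 27)
  ... (continuing to 23P)
  23P = O

ord(P) = 23


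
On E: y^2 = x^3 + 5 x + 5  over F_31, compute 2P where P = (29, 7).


Doubling: s = (3 x1^2 + a) / (2 y1)
s = (3*29^2 + 5) / (2*7) mod 31 = 30
x3 = s^2 - 2 x1 mod 31 = 30^2 - 2*29 = 5
y3 = s (x1 - x3) - y1 mod 31 = 30 * (29 - 5) - 7 = 0

2P = (5, 0)


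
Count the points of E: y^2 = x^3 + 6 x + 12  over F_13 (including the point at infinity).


For each x in F_13, count y with y^2 = x^3 + 6 x + 12 mod 13:
  x = 0: RHS = 12, y in [5, 8]  -> 2 point(s)
  x = 4: RHS = 9, y in [3, 10]  -> 2 point(s)
  x = 6: RHS = 4, y in [2, 11]  -> 2 point(s)
  x = 8: RHS = 0, y in [0]  -> 1 point(s)
Affine points: 7. Add the point at infinity: total = 8.

#E(F_13) = 8


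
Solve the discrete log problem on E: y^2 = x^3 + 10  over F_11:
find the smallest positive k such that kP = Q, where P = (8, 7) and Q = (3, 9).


Enumerate multiples of P until we hit Q = (3, 9):
  1P = (8, 7)
  2P = (10, 8)
  3P = (7, 10)
  4P = (5, 6)
  5P = (3, 2)
  6P = (1, 0)
  7P = (3, 9)
Match found at i = 7.

k = 7


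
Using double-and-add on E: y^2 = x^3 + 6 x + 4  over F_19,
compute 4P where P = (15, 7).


k = 4 = 100_2 (binary, LSB first: 001)
Double-and-add from P = (15, 7):
  bit 0 = 0: acc unchanged = O
  bit 1 = 0: acc unchanged = O
  bit 2 = 1: acc = O + (7, 16) = (7, 16)

4P = (7, 16)


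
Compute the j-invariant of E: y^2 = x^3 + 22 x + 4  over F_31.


Delta = -16(4 a^3 + 27 b^2) mod 31 = 2
-1728 * (4 a)^3 = -1728 * (4*22)^3 mod 31 = 23
j = 23 * 2^(-1) mod 31 = 27

j = 27 (mod 31)


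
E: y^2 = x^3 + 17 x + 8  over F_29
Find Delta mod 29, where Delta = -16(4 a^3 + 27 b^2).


4 a^3 + 27 b^2 = 4*17^3 + 27*8^2 = 19652 + 1728 = 21380
Delta = -16 * (21380) = -342080
Delta mod 29 = 4

Delta = 4 (mod 29)


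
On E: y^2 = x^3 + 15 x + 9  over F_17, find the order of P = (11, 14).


Compute successive multiples of P until we hit O:
  1P = (11, 14)
  2P = (3, 9)
  3P = (1, 5)
  4P = (7, 10)
  5P = (0, 14)
  6P = (6, 3)
  7P = (13, 2)
  8P = (12, 9)
  ... (continuing to 19P)
  19P = O

ord(P) = 19


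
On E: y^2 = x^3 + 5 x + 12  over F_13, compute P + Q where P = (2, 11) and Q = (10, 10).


P != Q, so use the chord formula.
s = (y2 - y1) / (x2 - x1) = (12) / (8) mod 13 = 8
x3 = s^2 - x1 - x2 mod 13 = 8^2 - 2 - 10 = 0
y3 = s (x1 - x3) - y1 mod 13 = 8 * (2 - 0) - 11 = 5

P + Q = (0, 5)


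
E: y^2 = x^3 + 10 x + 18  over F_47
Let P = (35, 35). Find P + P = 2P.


Doubling: s = (3 x1^2 + a) / (2 y1)
s = (3*35^2 + 10) / (2*35) mod 47 = 9
x3 = s^2 - 2 x1 mod 47 = 9^2 - 2*35 = 11
y3 = s (x1 - x3) - y1 mod 47 = 9 * (35 - 11) - 35 = 40

2P = (11, 40)


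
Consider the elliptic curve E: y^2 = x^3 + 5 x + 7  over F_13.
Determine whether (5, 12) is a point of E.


Check whether y^2 = x^3 + 5 x + 7 (mod 13) for (x, y) = (5, 12).
LHS: y^2 = 12^2 mod 13 = 1
RHS: x^3 + 5 x + 7 = 5^3 + 5*5 + 7 mod 13 = 1
LHS = RHS

Yes, on the curve


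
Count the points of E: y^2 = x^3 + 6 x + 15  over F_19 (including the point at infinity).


For each x in F_19, count y with y^2 = x^3 + 6 x + 15 mod 19:
  x = 2: RHS = 16, y in [4, 15]  -> 2 point(s)
  x = 6: RHS = 1, y in [1, 18]  -> 2 point(s)
  x = 7: RHS = 1, y in [1, 18]  -> 2 point(s)
  x = 8: RHS = 5, y in [9, 10]  -> 2 point(s)
  x = 9: RHS = 0, y in [0]  -> 1 point(s)
  x = 10: RHS = 11, y in [7, 12]  -> 2 point(s)
  x = 11: RHS = 6, y in [5, 14]  -> 2 point(s)
Affine points: 13. Add the point at infinity: total = 14.

#E(F_19) = 14


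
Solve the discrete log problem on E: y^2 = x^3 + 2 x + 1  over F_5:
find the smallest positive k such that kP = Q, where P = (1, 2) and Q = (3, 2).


Enumerate multiples of P until we hit Q = (3, 2):
  1P = (1, 2)
  2P = (3, 3)
  3P = (0, 1)
  4P = (0, 4)
  5P = (3, 2)
Match found at i = 5.

k = 5


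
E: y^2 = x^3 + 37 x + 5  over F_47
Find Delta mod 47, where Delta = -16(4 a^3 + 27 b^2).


4 a^3 + 27 b^2 = 4*37^3 + 27*5^2 = 202612 + 675 = 203287
Delta = -16 * (203287) = -3252592
Delta mod 47 = 43

Delta = 43 (mod 47)


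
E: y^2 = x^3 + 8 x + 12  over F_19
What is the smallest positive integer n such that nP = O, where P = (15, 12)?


Compute successive multiples of P until we hit O:
  1P = (15, 12)
  2P = (5, 5)
  3P = (5, 14)
  4P = (15, 7)
  5P = O

ord(P) = 5


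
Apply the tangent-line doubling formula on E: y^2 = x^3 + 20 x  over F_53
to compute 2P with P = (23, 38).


Doubling: s = (3 x1^2 + a) / (2 y1)
s = (3*23^2 + 20) / (2*38) mod 53 = 33
x3 = s^2 - 2 x1 mod 53 = 33^2 - 2*23 = 36
y3 = s (x1 - x3) - y1 mod 53 = 33 * (23 - 36) - 38 = 10

2P = (36, 10)


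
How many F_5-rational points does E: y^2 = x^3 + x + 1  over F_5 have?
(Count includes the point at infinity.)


For each x in F_5, count y with y^2 = x^3 + 1 x + 1 mod 5:
  x = 0: RHS = 1, y in [1, 4]  -> 2 point(s)
  x = 2: RHS = 1, y in [1, 4]  -> 2 point(s)
  x = 3: RHS = 1, y in [1, 4]  -> 2 point(s)
  x = 4: RHS = 4, y in [2, 3]  -> 2 point(s)
Affine points: 8. Add the point at infinity: total = 9.

#E(F_5) = 9


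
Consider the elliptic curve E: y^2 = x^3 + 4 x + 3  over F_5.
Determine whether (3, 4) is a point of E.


Check whether y^2 = x^3 + 4 x + 3 (mod 5) for (x, y) = (3, 4).
LHS: y^2 = 4^2 mod 5 = 1
RHS: x^3 + 4 x + 3 = 3^3 + 4*3 + 3 mod 5 = 2
LHS != RHS

No, not on the curve


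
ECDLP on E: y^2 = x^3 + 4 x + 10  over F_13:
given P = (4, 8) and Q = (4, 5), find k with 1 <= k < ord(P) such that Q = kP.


Enumerate multiples of P until we hit Q = (4, 5):
  1P = (4, 8)
  2P = (5, 5)
  3P = (0, 6)
  4P = (6, 4)
  5P = (7, 11)
  6P = (3, 6)
  7P = (10, 6)
  8P = (2, 0)
  9P = (10, 7)
  10P = (3, 7)
  11P = (7, 2)
  12P = (6, 9)
  13P = (0, 7)
  14P = (5, 8)
  15P = (4, 5)
Match found at i = 15.

k = 15


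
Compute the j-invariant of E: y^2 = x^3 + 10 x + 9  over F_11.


Delta = -16(4 a^3 + 27 b^2) mod 11 = 8
-1728 * (4 a)^3 = -1728 * (4*10)^3 mod 11 = 9
j = 9 * 8^(-1) mod 11 = 8

j = 8 (mod 11)


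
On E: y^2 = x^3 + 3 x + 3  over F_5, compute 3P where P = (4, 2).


k = 3 = 11_2 (binary, LSB first: 11)
Double-and-add from P = (4, 2):
  bit 0 = 1: acc = O + (4, 2) = (4, 2)
  bit 1 = 1: acc = (4, 2) + (3, 2) = (3, 3)

3P = (3, 3)


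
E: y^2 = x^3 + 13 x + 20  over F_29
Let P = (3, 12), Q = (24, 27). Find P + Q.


P != Q, so use the chord formula.
s = (y2 - y1) / (x2 - x1) = (15) / (21) mod 29 = 9
x3 = s^2 - x1 - x2 mod 29 = 9^2 - 3 - 24 = 25
y3 = s (x1 - x3) - y1 mod 29 = 9 * (3 - 25) - 12 = 22

P + Q = (25, 22)


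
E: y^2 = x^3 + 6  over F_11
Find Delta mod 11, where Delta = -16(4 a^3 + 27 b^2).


4 a^3 + 27 b^2 = 4*0^3 + 27*6^2 = 0 + 972 = 972
Delta = -16 * (972) = -15552
Delta mod 11 = 2

Delta = 2 (mod 11)


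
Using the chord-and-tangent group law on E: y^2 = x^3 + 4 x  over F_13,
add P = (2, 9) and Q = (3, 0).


P != Q, so use the chord formula.
s = (y2 - y1) / (x2 - x1) = (4) / (1) mod 13 = 4
x3 = s^2 - x1 - x2 mod 13 = 4^2 - 2 - 3 = 11
y3 = s (x1 - x3) - y1 mod 13 = 4 * (2 - 11) - 9 = 7

P + Q = (11, 7)


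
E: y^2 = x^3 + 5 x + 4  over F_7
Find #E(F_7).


For each x in F_7, count y with y^2 = x^3 + 5 x + 4 mod 7:
  x = 0: RHS = 4, y in [2, 5]  -> 2 point(s)
  x = 2: RHS = 1, y in [1, 6]  -> 2 point(s)
  x = 3: RHS = 4, y in [2, 5]  -> 2 point(s)
  x = 4: RHS = 4, y in [2, 5]  -> 2 point(s)
  x = 5: RHS = 0, y in [0]  -> 1 point(s)
Affine points: 9. Add the point at infinity: total = 10.

#E(F_7) = 10


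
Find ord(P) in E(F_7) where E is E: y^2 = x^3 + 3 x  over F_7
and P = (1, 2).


Compute successive multiples of P until we hit O:
  1P = (1, 2)
  2P = (2, 0)
  3P = (1, 5)
  4P = O

ord(P) = 4


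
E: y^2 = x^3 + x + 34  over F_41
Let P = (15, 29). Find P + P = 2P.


Doubling: s = (3 x1^2 + a) / (2 y1)
s = (3*15^2 + 1) / (2*29) mod 41 = 6
x3 = s^2 - 2 x1 mod 41 = 6^2 - 2*15 = 6
y3 = s (x1 - x3) - y1 mod 41 = 6 * (15 - 6) - 29 = 25

2P = (6, 25)


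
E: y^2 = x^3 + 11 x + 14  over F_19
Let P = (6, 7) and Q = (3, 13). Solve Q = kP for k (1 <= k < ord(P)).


Enumerate multiples of P until we hit Q = (3, 13):
  1P = (6, 7)
  2P = (8, 14)
  3P = (3, 13)
Match found at i = 3.

k = 3


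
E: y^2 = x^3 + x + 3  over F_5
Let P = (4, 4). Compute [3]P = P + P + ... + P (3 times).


k = 3 = 11_2 (binary, LSB first: 11)
Double-and-add from P = (4, 4):
  bit 0 = 1: acc = O + (4, 4) = (4, 4)
  bit 1 = 1: acc = (4, 4) + (1, 0) = (4, 1)

3P = (4, 1)


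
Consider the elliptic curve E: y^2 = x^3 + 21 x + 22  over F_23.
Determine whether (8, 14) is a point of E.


Check whether y^2 = x^3 + 21 x + 22 (mod 23) for (x, y) = (8, 14).
LHS: y^2 = 14^2 mod 23 = 12
RHS: x^3 + 21 x + 22 = 8^3 + 21*8 + 22 mod 23 = 12
LHS = RHS

Yes, on the curve
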